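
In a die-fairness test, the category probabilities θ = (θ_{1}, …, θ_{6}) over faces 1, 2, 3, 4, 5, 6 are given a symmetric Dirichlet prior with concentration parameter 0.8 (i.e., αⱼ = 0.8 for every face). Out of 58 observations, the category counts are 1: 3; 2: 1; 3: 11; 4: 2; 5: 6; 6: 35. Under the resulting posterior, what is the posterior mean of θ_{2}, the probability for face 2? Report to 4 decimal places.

The Dirichlet prior is conjugate to the Multinomial likelihood: each posterior αⱼ = prior αⱼ + observed count nⱼ.
Posterior concentration: (3.8, 1.8, 11.8, 2.8, 6.8, 35.8), total = 62.8.
E[θ_{2}|data] = α_{2}/Σα = 1.8/62.8 = 0.0287.

0.0287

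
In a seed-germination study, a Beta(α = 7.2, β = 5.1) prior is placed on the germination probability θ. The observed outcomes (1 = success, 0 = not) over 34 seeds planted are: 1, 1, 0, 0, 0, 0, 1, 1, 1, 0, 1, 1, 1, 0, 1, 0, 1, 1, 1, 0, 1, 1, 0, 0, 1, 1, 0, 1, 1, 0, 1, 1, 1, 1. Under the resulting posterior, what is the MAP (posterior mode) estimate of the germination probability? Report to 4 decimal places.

0.6366

The Beta prior is conjugate to a Binomial/Bernoulli likelihood; the update adds successes to α and failures to β.
Posterior: Beta(α+k, β+n−k) = Beta(7.2+22, 5.1+12) = Beta(29.2, 17.1).
Mode of Beta(a,b) for a,b>1 is (a−1)/(a+b−2) = 28.2/44.3 = 0.6366.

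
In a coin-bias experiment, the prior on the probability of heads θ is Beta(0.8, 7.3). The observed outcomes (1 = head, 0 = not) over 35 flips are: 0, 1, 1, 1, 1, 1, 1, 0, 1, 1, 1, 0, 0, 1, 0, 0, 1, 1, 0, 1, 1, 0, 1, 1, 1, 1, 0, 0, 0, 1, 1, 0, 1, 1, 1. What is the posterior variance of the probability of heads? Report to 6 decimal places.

The Beta prior is conjugate to a Binomial/Bernoulli likelihood; the update adds successes to α and failures to β.
Posterior: Beta(α+k, β+n−k) = Beta(0.8+23, 7.3+12) = Beta(23.8, 19.3).
Var = αβ/((α+β)²(α+β+1)) = 23.8·19.3/(43.1²·44.1) = 0.005607.

0.005607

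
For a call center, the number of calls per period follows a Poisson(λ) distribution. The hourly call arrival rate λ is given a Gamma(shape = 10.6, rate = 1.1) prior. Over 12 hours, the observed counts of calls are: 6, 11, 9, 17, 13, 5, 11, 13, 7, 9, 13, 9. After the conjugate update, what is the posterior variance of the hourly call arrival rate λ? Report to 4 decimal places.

0.7785

With a Gamma(shape α, rate β) prior, the Poisson likelihood is conjugate: the posterior is Gamma(α + ΣXᵢ, β + n).
Sum of counts S = 123 over n = 12 hours.
Posterior: Gamma(α+S, β+n) = Gamma(10.6+123, 1.1+12) = Gamma(133.6, 13.1).
Var = α/β² = 133.6/13.1² = 0.7785.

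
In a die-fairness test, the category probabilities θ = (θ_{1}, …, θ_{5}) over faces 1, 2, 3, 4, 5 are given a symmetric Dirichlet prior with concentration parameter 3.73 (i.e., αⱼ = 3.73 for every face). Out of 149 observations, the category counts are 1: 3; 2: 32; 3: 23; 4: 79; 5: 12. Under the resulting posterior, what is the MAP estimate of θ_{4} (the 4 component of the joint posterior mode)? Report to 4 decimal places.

The Dirichlet prior is conjugate to the Multinomial likelihood: each posterior αⱼ = prior αⱼ + observed count nⱼ.
Posterior concentration: (6.73, 35.73, 26.73, 82.73, 15.73), total = 167.65.
Joint mode component: (α_{4}−1)/(Σα−K) = 81.73/162.65 = 0.5025.

0.5025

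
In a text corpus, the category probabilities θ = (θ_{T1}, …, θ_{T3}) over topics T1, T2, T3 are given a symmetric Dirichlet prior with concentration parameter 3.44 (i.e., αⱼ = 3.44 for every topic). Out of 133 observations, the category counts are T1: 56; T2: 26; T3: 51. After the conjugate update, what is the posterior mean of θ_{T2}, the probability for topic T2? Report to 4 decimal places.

The Dirichlet prior is conjugate to the Multinomial likelihood: each posterior αⱼ = prior αⱼ + observed count nⱼ.
Posterior concentration: (59.44, 29.44, 54.44), total = 143.32.
E[θ_{T2}|data] = α_{T2}/Σα = 29.44/143.32 = 0.2054.

0.2054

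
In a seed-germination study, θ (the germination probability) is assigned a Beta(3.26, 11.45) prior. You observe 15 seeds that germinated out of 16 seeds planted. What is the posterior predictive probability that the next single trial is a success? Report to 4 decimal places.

The Beta prior is conjugate to a Binomial/Bernoulli likelihood; the update adds successes to α and failures to β.
Posterior: Beta(α+k, β+n−k) = Beta(3.26+15, 11.45+1) = Beta(18.26, 12.45).
For a single future Bernoulli trial, P(success | data) = α/(α+β) = 0.5946.

0.5946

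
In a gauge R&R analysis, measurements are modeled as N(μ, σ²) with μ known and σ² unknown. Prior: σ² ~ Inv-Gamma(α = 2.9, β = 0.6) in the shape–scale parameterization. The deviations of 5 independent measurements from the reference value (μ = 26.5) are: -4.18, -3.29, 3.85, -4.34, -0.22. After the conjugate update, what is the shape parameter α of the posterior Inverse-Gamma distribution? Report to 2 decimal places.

5.40

With known mean μ and an Inverse-Gamma(α, β) prior on σ², the Normal likelihood is conjugate: posterior is Inv-Gamma(α + n/2, β + Σ(xᵢ−μ)²/2).
Σ(xᵢ−μ)² = (-4.18)² + (-3.29)² + (3.85)² + (-4.34)² + (-0.22)² = 62.0030.
Posterior: Inv-Gamma(2.9 + 5/2, 0.6 + 62.0030/2) = Inv-Gamma(5.40, 31.60150).
Posterior α = 5.40.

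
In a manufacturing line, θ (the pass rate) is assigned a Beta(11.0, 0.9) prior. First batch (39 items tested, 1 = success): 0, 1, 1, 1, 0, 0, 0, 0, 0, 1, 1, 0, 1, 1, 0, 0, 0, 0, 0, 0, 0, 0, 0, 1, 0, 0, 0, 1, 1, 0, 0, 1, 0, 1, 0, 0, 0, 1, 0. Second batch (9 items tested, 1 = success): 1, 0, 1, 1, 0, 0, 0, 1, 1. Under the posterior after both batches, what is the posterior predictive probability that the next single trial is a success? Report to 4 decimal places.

The Beta prior is conjugate to a Binomial/Bernoulli likelihood; the update adds successes to α and failures to β.
After batch 1: Beta(11.0+13, 0.9+26) = Beta(24.0, 26.9).
After batch 2: Beta(24.0+5, 26.9+4) = Beta(29.0, 30.9).
For a single future Bernoulli trial, P(success | data) = α/(α+β) = 0.4841.

0.4841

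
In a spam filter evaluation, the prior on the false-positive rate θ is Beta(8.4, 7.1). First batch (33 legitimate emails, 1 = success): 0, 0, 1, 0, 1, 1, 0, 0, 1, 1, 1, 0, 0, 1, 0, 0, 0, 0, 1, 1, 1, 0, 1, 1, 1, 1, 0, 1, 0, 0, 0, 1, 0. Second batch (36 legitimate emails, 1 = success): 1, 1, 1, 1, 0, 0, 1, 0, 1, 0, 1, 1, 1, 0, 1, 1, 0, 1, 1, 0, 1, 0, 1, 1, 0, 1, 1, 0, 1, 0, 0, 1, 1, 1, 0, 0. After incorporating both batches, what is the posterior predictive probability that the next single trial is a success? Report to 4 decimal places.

The Beta prior is conjugate to a Binomial/Bernoulli likelihood; the update adds successes to α and failures to β.
After batch 1: Beta(8.4+16, 7.1+17) = Beta(24.4, 24.1).
After batch 2: Beta(24.4+22, 24.1+14) = Beta(46.4, 38.1).
For a single future Bernoulli trial, P(success | data) = α/(α+β) = 0.5491.

0.5491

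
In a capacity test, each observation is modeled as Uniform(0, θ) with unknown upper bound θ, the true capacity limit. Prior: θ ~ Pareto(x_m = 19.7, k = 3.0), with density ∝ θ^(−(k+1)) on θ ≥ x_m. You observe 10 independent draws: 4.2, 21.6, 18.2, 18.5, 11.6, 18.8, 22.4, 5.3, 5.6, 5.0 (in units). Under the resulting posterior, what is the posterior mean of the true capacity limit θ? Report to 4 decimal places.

A Pareto(scale x_m, shape k) prior on the upper bound θ of Uniform(0, θ) is conjugate: posterior is Pareto(max(x_m, max xᵢ), k + n).
Sample maximum = 22.4; prior scale x_m = 19.7 → posterior scale = max = 22.4.
Posterior shape = 3.0 + 10 = 13.0.
E[θ|data] = k·x_m/(k−1) = 13.0·22.4/12.0 = 24.2667.

24.2667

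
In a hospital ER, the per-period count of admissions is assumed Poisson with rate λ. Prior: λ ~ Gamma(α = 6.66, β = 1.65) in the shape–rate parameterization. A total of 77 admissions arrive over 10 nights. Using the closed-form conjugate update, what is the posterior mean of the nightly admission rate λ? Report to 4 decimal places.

With a Gamma(shape α, rate β) prior, the Poisson likelihood is conjugate: the posterior is Gamma(α + ΣXᵢ, β + n).
Posterior: Gamma(α+S, β+n) = Gamma(6.66+77, 1.65+10) = Gamma(83.66, 11.65).
Posterior mean = α/β = 83.66/11.65 = 7.1811.

7.1811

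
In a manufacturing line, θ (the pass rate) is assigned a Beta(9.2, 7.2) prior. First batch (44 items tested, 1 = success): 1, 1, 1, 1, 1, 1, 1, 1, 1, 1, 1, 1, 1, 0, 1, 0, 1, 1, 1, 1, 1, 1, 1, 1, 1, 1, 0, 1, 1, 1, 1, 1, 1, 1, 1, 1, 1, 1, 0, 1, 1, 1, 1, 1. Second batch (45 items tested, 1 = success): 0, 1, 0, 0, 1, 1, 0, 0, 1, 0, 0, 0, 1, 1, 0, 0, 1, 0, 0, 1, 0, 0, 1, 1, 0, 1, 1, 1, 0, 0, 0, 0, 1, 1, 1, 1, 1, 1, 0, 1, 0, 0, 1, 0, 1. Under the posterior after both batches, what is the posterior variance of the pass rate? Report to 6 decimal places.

The Beta prior is conjugate to a Binomial/Bernoulli likelihood; the update adds successes to α and failures to β.
After batch 1: Beta(9.2+40, 7.2+4) = Beta(49.2, 11.2).
After batch 2: Beta(49.2+22, 11.2+23) = Beta(71.2, 34.2).
Var = αβ/((α+β)²(α+β+1)) = 71.2·34.2/(105.4²·106.4) = 0.002060.

0.002060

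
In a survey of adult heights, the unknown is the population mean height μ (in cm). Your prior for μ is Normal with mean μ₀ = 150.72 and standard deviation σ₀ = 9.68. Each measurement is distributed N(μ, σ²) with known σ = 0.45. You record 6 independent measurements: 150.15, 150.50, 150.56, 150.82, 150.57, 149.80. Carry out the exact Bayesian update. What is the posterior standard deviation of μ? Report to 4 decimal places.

For Normal data with known variance σ², a Normal(μ₀, σ₀²) prior on μ is conjugate. Posterior precision = 1/σ₀² + n/σ²; posterior mean is the precision-weighted average of μ₀ and x̄.
σ₀² = 9.68² = 93.7024, σ² = 0.45² = 0.2025; σ² + n·σ₀² = 0.2025 + 6·93.7024 = 562.4169.
Posterior precision = 1/σ₀² + n/σ² = 1/93.7024 + 6/0.2025 = (σ² + n·σ₀²)/(σ₀²σ²) = 562.4169/(93.7024·0.2025); posterior variance σₙ² = σ₀²σ²/(σ² + n·σ₀²) = 93.7024·0.2025/562.4169 = 0.033738.
Posterior SD = √σₙ² = √(93.7024·0.2025/562.4169) = 0.1837.

0.1837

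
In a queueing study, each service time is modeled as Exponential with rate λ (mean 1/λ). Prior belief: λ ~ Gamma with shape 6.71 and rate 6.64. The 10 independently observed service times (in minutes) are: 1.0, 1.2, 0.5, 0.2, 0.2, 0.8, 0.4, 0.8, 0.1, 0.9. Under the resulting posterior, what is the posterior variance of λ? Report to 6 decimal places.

With a Gamma(shape α, rate β) prior on the exponential rate λ, the posterior after n observations with total T = Σxᵢ is Gamma(α+n, β+T).
Sum of observations T = 6.1 minutes; n = 10.
Posterior: Gamma(6.71+10, 6.64+6.1) = Gamma(16.71, 12.74).
Var = α/β² = 0.102953.

0.102953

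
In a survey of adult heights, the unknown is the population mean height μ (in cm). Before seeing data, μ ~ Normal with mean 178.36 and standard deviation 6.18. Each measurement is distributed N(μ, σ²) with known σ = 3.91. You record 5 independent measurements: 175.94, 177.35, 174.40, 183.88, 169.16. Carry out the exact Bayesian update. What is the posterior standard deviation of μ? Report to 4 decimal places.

For Normal data with known variance σ², a Normal(μ₀, σ₀²) prior on μ is conjugate. Posterior precision = 1/σ₀² + n/σ²; posterior mean is the precision-weighted average of μ₀ and x̄.
σ₀² = 6.18² = 38.1924, σ² = 3.91² = 15.2881; σ² + n·σ₀² = 15.2881 + 5·38.1924 = 206.2501.
Posterior precision = 1/σ₀² + n/σ² = 1/38.1924 + 5/15.2881 = (σ² + n·σ₀²)/(σ₀²σ²) = 206.2501/(38.1924·15.2881); posterior variance σₙ² = σ₀²σ²/(σ² + n·σ₀²) = 38.1924·15.2881/206.2501 = 2.830977.
Posterior SD = √σₙ² = √(38.1924·15.2881/206.2501) = 1.6826.

1.6826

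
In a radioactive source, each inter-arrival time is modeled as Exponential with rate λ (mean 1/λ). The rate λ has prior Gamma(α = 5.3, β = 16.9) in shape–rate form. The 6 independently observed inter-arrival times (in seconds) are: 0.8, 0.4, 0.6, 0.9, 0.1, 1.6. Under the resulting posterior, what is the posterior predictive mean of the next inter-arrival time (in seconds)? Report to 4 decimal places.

With a Gamma(shape α, rate β) prior on the exponential rate λ, the posterior after n observations with total T = Σxᵢ is Gamma(α+n, β+T).
Sum of observations T = 4.4 seconds; n = 6.
Posterior: Gamma(5.3+6, 16.9+4.4) = Gamma(11.3, 21.3).
The predictive distribution for the next observation is Lomax; its mean is β/(α−1) = 21.3/10.3 = 2.0680.

2.0680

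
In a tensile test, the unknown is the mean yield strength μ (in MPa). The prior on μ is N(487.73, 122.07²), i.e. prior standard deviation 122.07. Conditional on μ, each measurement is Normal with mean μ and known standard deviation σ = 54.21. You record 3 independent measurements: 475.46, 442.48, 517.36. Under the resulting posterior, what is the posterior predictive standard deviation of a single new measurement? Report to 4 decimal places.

62.1118

For Normal data with known variance σ², a Normal(μ₀, σ₀²) prior on μ is conjugate. Posterior precision = 1/σ₀² + n/σ²; posterior mean is the precision-weighted average of μ₀ and x̄.
σ₀² = 122.07² = 14901.0849, σ² = 54.21² = 2938.7241; σ² + n·σ₀² = 2938.7241 + 3·14901.0849 = 47641.9788.
Posterior precision = 1/σ₀² + n/σ² = 1/14901.0849 + 3/2938.7241 = (σ² + n·σ₀²)/(σ₀²σ²) = 47641.9788/(14901.0849·2938.7241); posterior variance σₙ² = σ₀²σ²/(σ² + n·σ₀²) = 14901.0849·2938.7241/47641.9788 = 919.151102.
Predictive variance for one new observation = σₙ² + σ² = 14901.0849·2938.7241/47641.9788 + 2938.7241 = σ²·(σ₀² + 47641.9788)/47641.9788 = 2938.7241·62543.0637/47641.9788 = 3857.875202; SD = √(2938.7241·62543.0637/47641.9788) = 62.1118.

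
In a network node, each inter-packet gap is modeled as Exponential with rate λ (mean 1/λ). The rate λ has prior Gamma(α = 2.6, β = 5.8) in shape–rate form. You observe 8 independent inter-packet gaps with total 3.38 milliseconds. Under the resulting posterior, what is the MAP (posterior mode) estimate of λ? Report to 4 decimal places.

With a Gamma(shape α, rate β) prior on the exponential rate λ, the posterior after n observations with total T = Σxᵢ is Gamma(α+n, β+T).
Posterior: Gamma(2.6+8, 5.8+3.38) = Gamma(10.6, 9.18).
Mode = (α−1)/β = 1.0458.

1.0458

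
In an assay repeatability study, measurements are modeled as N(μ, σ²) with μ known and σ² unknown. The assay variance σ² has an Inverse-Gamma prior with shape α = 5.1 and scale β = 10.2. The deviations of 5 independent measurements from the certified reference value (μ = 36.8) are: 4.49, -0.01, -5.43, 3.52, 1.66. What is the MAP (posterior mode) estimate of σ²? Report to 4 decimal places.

With known mean μ and an Inverse-Gamma(α, β) prior on σ², the Normal likelihood is conjugate: posterior is Inv-Gamma(α + n/2, β + Σ(xᵢ−μ)²/2).
Σ(xᵢ−μ)² = (4.49)² + (-0.01)² + (-5.43)² + (3.52)² + (1.66)² = 64.7911.
Posterior: Inv-Gamma(5.1 + 5/2, 10.2 + 64.7911/2) = Inv-Gamma(7.60, 42.59555).
Mode = β/(α+1) = 42.59555/8.60 = 4.9530.

4.9530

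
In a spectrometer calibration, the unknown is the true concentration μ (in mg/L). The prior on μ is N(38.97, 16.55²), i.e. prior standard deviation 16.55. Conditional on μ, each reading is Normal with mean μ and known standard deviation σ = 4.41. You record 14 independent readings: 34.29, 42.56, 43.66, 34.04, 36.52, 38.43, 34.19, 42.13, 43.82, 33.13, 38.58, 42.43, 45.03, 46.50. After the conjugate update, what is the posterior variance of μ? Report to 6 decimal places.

For Normal data with known variance σ², a Normal(μ₀, σ₀²) prior on μ is conjugate. Posterior precision = 1/σ₀² + n/σ²; posterior mean is the precision-weighted average of μ₀ and x̄.
σ₀² = 16.55² = 273.9025, σ² = 4.41² = 19.4481; σ² + n·σ₀² = 19.4481 + 14·273.9025 = 3854.0831.
Posterior precision = 1/σ₀² + n/σ² = 1/273.9025 + 14/19.4481 = (σ² + n·σ₀²)/(σ₀²σ²) = 3854.0831/(273.9025·19.4481); posterior variance σₙ² = σ₀²σ²/(σ² + n·σ₀²) = 273.9025·19.4481/3854.0831 = 1.382140.

1.382140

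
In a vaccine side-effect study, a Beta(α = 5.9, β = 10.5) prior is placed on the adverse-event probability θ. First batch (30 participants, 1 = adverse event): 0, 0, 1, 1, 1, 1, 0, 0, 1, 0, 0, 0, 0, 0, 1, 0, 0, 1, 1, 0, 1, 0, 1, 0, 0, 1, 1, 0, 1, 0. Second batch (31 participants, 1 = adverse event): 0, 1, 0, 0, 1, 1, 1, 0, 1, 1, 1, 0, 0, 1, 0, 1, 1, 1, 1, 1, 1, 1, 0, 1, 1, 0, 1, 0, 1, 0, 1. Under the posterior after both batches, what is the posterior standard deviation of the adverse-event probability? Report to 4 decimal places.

0.0565

The Beta prior is conjugate to a Binomial/Bernoulli likelihood; the update adds successes to α and failures to β.
After batch 1: Beta(5.9+13, 10.5+17) = Beta(18.9, 27.5).
After batch 2: Beta(18.9+20, 27.5+11) = Beta(38.9, 38.5).
Var = αβ/((α+β)²(α+β+1)) = 38.9·38.5/(77.4²·78.4) = 0.00318869; SD = √0.00318869 = 0.0565.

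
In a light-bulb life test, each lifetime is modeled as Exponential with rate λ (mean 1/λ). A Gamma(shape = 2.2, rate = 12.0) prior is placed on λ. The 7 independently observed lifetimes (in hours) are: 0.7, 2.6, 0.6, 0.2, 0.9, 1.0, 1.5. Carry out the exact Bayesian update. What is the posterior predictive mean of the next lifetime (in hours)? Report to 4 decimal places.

2.3780

With a Gamma(shape α, rate β) prior on the exponential rate λ, the posterior after n observations with total T = Σxᵢ is Gamma(α+n, β+T).
Sum of observations T = 7.5 hours; n = 7.
Posterior: Gamma(2.2+7, 12.0+7.5) = Gamma(9.2, 19.5).
The predictive distribution for the next observation is Lomax; its mean is β/(α−1) = 19.5/8.2 = 2.3780.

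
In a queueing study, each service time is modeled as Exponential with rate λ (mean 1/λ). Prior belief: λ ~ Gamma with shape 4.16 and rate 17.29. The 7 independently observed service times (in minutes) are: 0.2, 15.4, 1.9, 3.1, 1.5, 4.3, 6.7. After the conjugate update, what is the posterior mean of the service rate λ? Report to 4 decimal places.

With a Gamma(shape α, rate β) prior on the exponential rate λ, the posterior after n observations with total T = Σxᵢ is Gamma(α+n, β+T).
Sum of observations T = 33.1 minutes; n = 7.
Posterior: Gamma(4.16+7, 17.29+33.1) = Gamma(11.16, 50.39).
Posterior mean of λ = α/β = 11.16/50.39 = 0.2215.

0.2215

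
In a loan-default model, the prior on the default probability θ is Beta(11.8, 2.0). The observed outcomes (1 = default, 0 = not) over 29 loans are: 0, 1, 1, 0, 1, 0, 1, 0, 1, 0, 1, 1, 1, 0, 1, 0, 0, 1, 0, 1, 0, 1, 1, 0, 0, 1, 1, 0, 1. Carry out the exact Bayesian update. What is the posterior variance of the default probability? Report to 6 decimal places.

0.005197

The Beta prior is conjugate to a Binomial/Bernoulli likelihood; the update adds successes to α and failures to β.
Posterior: Beta(α+k, β+n−k) = Beta(11.8+16, 2.0+13) = Beta(27.8, 15.0).
Var = αβ/((α+β)²(α+β+1)) = 27.8·15.0/(42.8²·43.8) = 0.005197.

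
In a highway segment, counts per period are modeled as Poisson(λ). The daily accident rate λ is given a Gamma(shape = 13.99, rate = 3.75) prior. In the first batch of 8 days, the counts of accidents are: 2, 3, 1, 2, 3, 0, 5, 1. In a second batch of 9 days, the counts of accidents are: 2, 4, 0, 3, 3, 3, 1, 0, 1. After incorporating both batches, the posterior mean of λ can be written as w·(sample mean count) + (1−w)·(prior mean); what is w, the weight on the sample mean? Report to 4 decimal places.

0.8193

With a Gamma(shape α, rate β) prior, the Poisson likelihood is conjugate: the posterior is Gamma(α + ΣXᵢ, β + n).
Total number of days: n = 8 + 9 = 17.
Posterior mean = (α₀+S)/(β₀+n) = [n/(β₀+n)]·(S/n) + [β₀/(β₀+n)]·(α₀/β₀), so only n and β₀ enter the weight.
Weight on data w = n/(β₀+n) = 17/(3.75+17) = 17/20.75 = 0.8193.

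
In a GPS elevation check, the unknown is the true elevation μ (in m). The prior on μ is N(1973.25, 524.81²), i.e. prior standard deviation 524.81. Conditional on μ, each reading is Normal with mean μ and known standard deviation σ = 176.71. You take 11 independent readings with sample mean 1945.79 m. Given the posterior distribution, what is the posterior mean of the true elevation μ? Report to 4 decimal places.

For Normal data with known variance σ², a Normal(μ₀, σ₀²) prior on μ is conjugate. Posterior precision = 1/σ₀² + n/σ²; posterior mean is the precision-weighted average of μ₀ and x̄.
n·x̄ = 11·1945.79 = 21403.69.
σ₀² = 524.81² = 275425.5361, σ² = 176.71² = 31226.4241; σ² + n·σ₀² = 31226.4241 + 11·275425.5361 = 3060907.3212.
Posterior mean = (μ₀/σ₀² + n·x̄/σ²)/(1/σ₀² + n/σ²) = (σ²·μ₀ + σ₀²·n·x̄)/(σ² + n·σ₀²) = (31226.4241·1973.25 + 275425.5361·21403.69)/3060907.3212 = 5956740334.123534/3060907.3212 = 1946.0701.

1946.0701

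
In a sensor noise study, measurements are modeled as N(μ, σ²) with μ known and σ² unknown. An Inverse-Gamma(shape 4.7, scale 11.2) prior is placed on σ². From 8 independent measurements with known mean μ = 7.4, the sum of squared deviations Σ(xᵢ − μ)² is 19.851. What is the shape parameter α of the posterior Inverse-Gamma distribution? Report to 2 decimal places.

With known mean μ and an Inverse-Gamma(α, β) prior on σ², the Normal likelihood is conjugate: posterior is Inv-Gamma(α + n/2, β + Σ(xᵢ−μ)²/2).
Posterior: Inv-Gamma(4.7 + 8/2, 11.2 + 19.851/2) = Inv-Gamma(8.70, 21.1255).
Posterior α = 8.70.

8.70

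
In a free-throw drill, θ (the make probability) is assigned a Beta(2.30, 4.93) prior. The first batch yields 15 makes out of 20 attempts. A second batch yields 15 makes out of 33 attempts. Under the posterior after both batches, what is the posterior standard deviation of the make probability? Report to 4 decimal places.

The Beta prior is conjugate to a Binomial/Bernoulli likelihood; the update adds successes to α and failures to β.
After batch 1: Beta(2.30+15, 4.93+5) = Beta(17.30, 9.93).
After batch 2: Beta(17.30+15, 9.93+18) = Beta(32.30, 27.93).
Var = αβ/((α+β)²(α+β+1)) = 32.30·27.93/(60.23²·61.23) = 0.00406147; SD = √0.00406147 = 0.0637.

0.0637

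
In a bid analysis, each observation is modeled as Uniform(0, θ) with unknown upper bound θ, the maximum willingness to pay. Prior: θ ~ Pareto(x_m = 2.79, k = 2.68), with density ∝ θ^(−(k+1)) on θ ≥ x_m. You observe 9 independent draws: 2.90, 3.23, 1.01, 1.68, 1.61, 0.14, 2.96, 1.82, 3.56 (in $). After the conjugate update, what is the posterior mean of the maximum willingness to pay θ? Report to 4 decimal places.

3.8933

A Pareto(scale x_m, shape k) prior on the upper bound θ of Uniform(0, θ) is conjugate: posterior is Pareto(max(x_m, max xᵢ), k + n).
Sample maximum = 3.56; prior scale x_m = 2.79 → posterior scale = max = 3.56.
Posterior shape = 2.68 + 9 = 11.68.
E[θ|data] = k·x_m/(k−1) = 11.68·3.56/10.68 = 3.8933.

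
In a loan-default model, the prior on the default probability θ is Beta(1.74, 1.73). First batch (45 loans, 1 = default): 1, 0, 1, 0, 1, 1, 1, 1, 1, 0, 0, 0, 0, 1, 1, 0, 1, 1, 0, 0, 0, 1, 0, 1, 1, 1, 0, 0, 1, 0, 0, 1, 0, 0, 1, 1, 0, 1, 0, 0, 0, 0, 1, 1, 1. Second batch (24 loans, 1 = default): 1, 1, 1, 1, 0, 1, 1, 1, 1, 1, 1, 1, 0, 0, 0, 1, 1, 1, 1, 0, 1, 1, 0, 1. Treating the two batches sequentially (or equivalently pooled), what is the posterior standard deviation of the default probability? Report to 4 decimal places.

The Beta prior is conjugate to a Binomial/Bernoulli likelihood; the update adds successes to α and failures to β.
After batch 1: Beta(1.74+23, 1.73+22) = Beta(24.74, 23.73).
After batch 2: Beta(24.74+18, 23.73+6) = Beta(42.74, 29.73).
Var = αβ/((α+β)²(α+β+1)) = 42.74·29.73/(72.47²·73.47) = 0.00329308; SD = √0.00329308 = 0.0574.

0.0574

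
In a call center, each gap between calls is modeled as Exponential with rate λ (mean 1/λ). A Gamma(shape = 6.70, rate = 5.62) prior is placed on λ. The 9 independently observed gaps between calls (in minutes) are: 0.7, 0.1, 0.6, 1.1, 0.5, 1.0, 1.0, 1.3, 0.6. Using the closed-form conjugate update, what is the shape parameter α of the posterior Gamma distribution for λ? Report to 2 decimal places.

With a Gamma(shape α, rate β) prior on the exponential rate λ, the posterior after n observations with total T = Σxᵢ is Gamma(α+n, β+T).
Sum of observations T = 6.9 minutes; n = 9.
Posterior: Gamma(6.70+9, 5.62+6.9) = Gamma(15.70, 12.52).
Posterior α = 15.70.

15.70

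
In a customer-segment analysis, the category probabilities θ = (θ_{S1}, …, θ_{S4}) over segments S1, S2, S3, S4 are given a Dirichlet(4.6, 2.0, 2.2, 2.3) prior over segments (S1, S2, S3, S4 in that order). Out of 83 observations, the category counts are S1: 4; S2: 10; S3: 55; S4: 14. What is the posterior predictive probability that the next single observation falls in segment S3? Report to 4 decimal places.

0.6079

The Dirichlet prior is conjugate to the Multinomial likelihood: each posterior αⱼ = prior αⱼ + observed count nⱼ.
Posterior concentration: (8.6, 12.0, 57.2, 16.3), total = 94.1.
P(next = S3 | data) = α_{S3}/Σα = 0.6079.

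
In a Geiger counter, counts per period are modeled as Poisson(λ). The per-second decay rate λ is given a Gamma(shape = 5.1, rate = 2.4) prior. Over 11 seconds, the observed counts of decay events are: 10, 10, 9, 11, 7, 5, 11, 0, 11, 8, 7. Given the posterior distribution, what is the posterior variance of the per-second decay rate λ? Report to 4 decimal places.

With a Gamma(shape α, rate β) prior, the Poisson likelihood is conjugate: the posterior is Gamma(α + ΣXᵢ, β + n).
Sum of counts S = 89 over n = 11 seconds.
Posterior: Gamma(α+S, β+n) = Gamma(5.1+89, 2.4+11) = Gamma(94.1, 13.4).
Var = α/β² = 94.1/13.4² = 0.5241.

0.5241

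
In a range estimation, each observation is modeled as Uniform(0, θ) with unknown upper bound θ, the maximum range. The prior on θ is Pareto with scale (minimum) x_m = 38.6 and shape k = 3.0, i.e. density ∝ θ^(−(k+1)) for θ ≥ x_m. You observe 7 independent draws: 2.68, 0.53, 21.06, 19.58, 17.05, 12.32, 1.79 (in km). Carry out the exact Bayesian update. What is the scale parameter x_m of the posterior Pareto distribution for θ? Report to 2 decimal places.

38.60

A Pareto(scale x_m, shape k) prior on the upper bound θ of Uniform(0, θ) is conjugate: posterior is Pareto(max(x_m, max xᵢ), k + n).
Sample maximum = 21.06; prior scale x_m = 38.6 → posterior scale = max = 38.60.
Posterior shape = 3.0 + 7 = 10.0.
Posterior scale x_m = 38.60.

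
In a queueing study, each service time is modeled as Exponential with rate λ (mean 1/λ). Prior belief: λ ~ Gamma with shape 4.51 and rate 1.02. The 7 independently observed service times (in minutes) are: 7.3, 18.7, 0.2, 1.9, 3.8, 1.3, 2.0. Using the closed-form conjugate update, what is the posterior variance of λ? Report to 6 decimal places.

0.008774

With a Gamma(shape α, rate β) prior on the exponential rate λ, the posterior after n observations with total T = Σxᵢ is Gamma(α+n, β+T).
Sum of observations T = 35.2 minutes; n = 7.
Posterior: Gamma(4.51+7, 1.02+35.2) = Gamma(11.51, 36.22).
Var = α/β² = 0.008774.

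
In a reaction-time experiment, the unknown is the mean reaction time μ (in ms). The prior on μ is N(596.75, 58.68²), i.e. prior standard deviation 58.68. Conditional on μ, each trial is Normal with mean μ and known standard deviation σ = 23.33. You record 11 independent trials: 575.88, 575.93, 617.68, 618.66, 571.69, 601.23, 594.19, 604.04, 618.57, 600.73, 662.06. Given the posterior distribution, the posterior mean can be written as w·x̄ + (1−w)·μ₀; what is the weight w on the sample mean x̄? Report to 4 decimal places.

0.9858

For Normal data with known variance σ², a Normal(μ₀, σ₀²) prior on μ is conjugate. Posterior precision = 1/σ₀² + n/σ²; posterior mean is the precision-weighted average of μ₀ and x̄.
σ₀² = 58.68² = 3443.3424, σ² = 23.33² = 544.2889. Prior precision 1/σ₀² = 1/3443.3424; data precision n/σ² = 11/544.2889.
w = (n/σ²)/(1/σ₀² + n/σ²) = n·σ₀²/(σ² + n·σ₀²) = 11·3443.3424/(544.2889 + 11·3443.3424) = 37876.7664/38421.0553 = 0.9858.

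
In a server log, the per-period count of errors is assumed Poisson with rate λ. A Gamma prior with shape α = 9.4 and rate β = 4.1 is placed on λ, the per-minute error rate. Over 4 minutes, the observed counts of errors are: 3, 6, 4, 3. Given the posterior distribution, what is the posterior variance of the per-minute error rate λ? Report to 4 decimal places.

With a Gamma(shape α, rate β) prior, the Poisson likelihood is conjugate: the posterior is Gamma(α + ΣXᵢ, β + n).
Sum of counts S = 16 over n = 4 minutes.
Posterior: Gamma(α+S, β+n) = Gamma(9.4+16, 4.1+4) = Gamma(25.4, 8.1).
Var = α/β² = 25.4/8.1² = 0.3871.

0.3871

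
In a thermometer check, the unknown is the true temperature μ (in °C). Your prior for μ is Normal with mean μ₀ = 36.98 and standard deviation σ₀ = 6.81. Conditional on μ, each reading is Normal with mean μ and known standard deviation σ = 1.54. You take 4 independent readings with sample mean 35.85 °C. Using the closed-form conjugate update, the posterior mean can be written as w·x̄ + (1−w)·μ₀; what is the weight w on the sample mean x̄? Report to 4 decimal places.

0.9874

For Normal data with known variance σ², a Normal(μ₀, σ₀²) prior on μ is conjugate. Posterior precision = 1/σ₀² + n/σ²; posterior mean is the precision-weighted average of μ₀ and x̄.
σ₀² = 6.81² = 46.3761, σ² = 1.54² = 2.3716. Prior precision 1/σ₀² = 1/46.3761; data precision n/σ² = 4/2.3716.
w = (n/σ²)/(1/σ₀² + n/σ²) = n·σ₀²/(σ² + n·σ₀²) = 4·46.3761/(2.3716 + 4·46.3761) = 185.5044/187.876 = 0.9874.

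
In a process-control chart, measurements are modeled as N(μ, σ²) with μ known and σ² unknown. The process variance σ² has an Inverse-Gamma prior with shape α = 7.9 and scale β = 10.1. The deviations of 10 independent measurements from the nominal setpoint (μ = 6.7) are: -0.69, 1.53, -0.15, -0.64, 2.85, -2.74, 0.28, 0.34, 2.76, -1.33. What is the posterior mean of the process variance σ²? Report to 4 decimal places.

With known mean μ and an Inverse-Gamma(α, β) prior on σ², the Normal likelihood is conjugate: posterior is Inv-Gamma(α + n/2, β + Σ(xᵢ−μ)²/2).
Σ(xᵢ−μ)² = (-0.69)² + (1.53)² + (-0.15)² + (-0.64)² + (2.85)² + (-2.74)² + (0.28)² + (0.34)² + (2.76)² + (-1.33)² = 28.4597.
Posterior: Inv-Gamma(7.9 + 10/2, 10.1 + 28.4597/2) = Inv-Gamma(12.90, 24.32985).
E[σ²|data] = β/(α−1) = 24.32985/11.90 = 2.0445.

2.0445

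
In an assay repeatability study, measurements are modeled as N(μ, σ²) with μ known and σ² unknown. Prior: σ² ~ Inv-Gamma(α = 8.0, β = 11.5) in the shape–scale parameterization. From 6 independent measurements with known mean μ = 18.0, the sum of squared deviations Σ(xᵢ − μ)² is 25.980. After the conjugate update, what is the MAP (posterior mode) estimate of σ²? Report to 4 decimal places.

With known mean μ and an Inverse-Gamma(α, β) prior on σ², the Normal likelihood is conjugate: posterior is Inv-Gamma(α + n/2, β + Σ(xᵢ−μ)²/2).
Posterior: Inv-Gamma(8.0 + 6/2, 11.5 + 25.980/2) = Inv-Gamma(11.00, 24.4900).
Mode = β/(α+1) = 24.4900/12.00 = 2.0408.

2.0408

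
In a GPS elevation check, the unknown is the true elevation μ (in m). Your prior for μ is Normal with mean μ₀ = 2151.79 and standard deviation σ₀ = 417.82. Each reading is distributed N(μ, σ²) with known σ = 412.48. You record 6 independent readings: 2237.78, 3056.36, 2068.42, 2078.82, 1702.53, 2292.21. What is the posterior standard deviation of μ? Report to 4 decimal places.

156.1864

For Normal data with known variance σ², a Normal(μ₀, σ₀²) prior on μ is conjugate. Posterior precision = 1/σ₀² + n/σ²; posterior mean is the precision-weighted average of μ₀ and x̄.
σ₀² = 417.82² = 174573.5524, σ² = 412.48² = 170139.7504; σ² + n·σ₀² = 170139.7504 + 6·174573.5524 = 1217581.0648.
Posterior precision = 1/σ₀² + n/σ² = 1/174573.5524 + 6/170139.7504 = (σ² + n·σ₀²)/(σ₀²σ²) = 1217581.0648/(174573.5524·170139.7504); posterior variance σₙ² = σ₀²σ²/(σ² + n·σ₀²) = 174573.5524·170139.7504/1217581.0648 = 24394.187369.
Posterior SD = √σₙ² = √(174573.5524·170139.7504/1217581.0648) = 156.1864.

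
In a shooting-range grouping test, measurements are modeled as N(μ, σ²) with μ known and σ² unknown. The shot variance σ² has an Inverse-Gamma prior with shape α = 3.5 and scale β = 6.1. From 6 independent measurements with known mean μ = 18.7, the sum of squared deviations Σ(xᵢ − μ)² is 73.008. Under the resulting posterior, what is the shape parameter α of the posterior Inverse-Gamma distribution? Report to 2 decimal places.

With known mean μ and an Inverse-Gamma(α, β) prior on σ², the Normal likelihood is conjugate: posterior is Inv-Gamma(α + n/2, β + Σ(xᵢ−μ)²/2).
Posterior: Inv-Gamma(3.5 + 6/2, 6.1 + 73.008/2) = Inv-Gamma(6.50, 42.6040).
Posterior α = 6.50.

6.50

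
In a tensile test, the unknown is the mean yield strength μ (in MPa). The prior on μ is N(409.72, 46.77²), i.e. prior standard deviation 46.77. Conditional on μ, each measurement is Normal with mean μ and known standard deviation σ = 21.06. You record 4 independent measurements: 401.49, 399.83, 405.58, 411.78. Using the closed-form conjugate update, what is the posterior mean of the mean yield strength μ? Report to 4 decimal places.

For Normal data with known variance σ², a Normal(μ₀, σ₀²) prior on μ is conjugate. Posterior precision = 1/σ₀² + n/σ²; posterior mean is the precision-weighted average of μ₀ and x̄.
Σxᵢ = 401.49 + 399.83 + 405.58 + 411.78 = 1618.68, so n·x̄ = 1618.68.
σ₀² = 46.77² = 2187.4329, σ² = 21.06² = 443.5236; σ² + n·σ₀² = 443.5236 + 4·2187.4329 = 9193.2552.
Posterior mean = (μ₀/σ₀² + n·x̄/σ²)/(1/σ₀² + n/σ²) = (σ²·μ₀ + σ₀²·n·x̄)/(σ² + n·σ₀²) = (443.5236·409.72 + 2187.4329·1618.68)/9193.2552 = 3722474.375964/9193.2552 = 404.9136.

404.9136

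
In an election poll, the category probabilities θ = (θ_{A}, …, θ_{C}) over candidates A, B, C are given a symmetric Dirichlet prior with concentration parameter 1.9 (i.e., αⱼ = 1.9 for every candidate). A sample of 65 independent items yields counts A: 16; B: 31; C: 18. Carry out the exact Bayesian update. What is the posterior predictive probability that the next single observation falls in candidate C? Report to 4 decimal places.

0.2815

The Dirichlet prior is conjugate to the Multinomial likelihood: each posterior αⱼ = prior αⱼ + observed count nⱼ.
Posterior concentration: (17.9, 32.9, 19.9), total = 70.7.
P(next = C | data) = α_{C}/Σα = 0.2815.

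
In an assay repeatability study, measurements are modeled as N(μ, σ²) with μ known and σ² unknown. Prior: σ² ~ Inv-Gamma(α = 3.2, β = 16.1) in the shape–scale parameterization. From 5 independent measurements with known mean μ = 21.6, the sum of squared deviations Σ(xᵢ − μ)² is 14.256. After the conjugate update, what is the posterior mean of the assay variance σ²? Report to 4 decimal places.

With known mean μ and an Inverse-Gamma(α, β) prior on σ², the Normal likelihood is conjugate: posterior is Inv-Gamma(α + n/2, β + Σ(xᵢ−μ)²/2).
Posterior: Inv-Gamma(3.2 + 5/2, 16.1 + 14.256/2) = Inv-Gamma(5.70, 23.2280).
E[σ²|data] = β/(α−1) = 23.2280/4.70 = 4.9421.

4.9421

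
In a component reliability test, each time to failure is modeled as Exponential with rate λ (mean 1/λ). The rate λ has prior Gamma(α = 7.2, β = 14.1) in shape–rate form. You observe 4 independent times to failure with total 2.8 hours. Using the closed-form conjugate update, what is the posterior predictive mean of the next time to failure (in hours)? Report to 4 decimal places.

1.6569

With a Gamma(shape α, rate β) prior on the exponential rate λ, the posterior after n observations with total T = Σxᵢ is Gamma(α+n, β+T).
Posterior: Gamma(7.2+4, 14.1+2.8) = Gamma(11.2, 16.9).
The predictive distribution for the next observation is Lomax; its mean is β/(α−1) = 16.9/10.2 = 1.6569.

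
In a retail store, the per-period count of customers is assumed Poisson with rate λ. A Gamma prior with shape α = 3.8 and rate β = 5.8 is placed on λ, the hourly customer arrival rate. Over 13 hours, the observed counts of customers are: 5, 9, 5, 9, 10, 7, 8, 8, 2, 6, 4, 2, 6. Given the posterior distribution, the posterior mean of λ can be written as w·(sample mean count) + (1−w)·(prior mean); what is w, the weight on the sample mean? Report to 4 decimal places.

With a Gamma(shape α, rate β) prior, the Poisson likelihood is conjugate: the posterior is Gamma(α + ΣXᵢ, β + n).
Posterior mean = (α₀+S)/(β₀+n) = [n/(β₀+n)]·(S/n) + [β₀/(β₀+n)]·(α₀/β₀), so only n and β₀ enter the weight.
Weight on data w = n/(β₀+n) = 13/(5.8+13) = 13/18.8 = 0.6915.

0.6915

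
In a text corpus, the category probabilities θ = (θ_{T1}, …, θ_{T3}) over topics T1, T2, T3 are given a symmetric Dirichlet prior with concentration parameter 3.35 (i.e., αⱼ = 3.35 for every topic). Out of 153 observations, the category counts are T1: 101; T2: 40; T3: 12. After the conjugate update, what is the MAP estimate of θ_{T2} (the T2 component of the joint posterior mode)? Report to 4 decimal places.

The Dirichlet prior is conjugate to the Multinomial likelihood: each posterior αⱼ = prior αⱼ + observed count nⱼ.
Posterior concentration: (104.35, 43.35, 15.35), total = 163.05.
Joint mode component: (α_{T2}−1)/(Σα−K) = 42.35/160.05 = 0.2646.

0.2646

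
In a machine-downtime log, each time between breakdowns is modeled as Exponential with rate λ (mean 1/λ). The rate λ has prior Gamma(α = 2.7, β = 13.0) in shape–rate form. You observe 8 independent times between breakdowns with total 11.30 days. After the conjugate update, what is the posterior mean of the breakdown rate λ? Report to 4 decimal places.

0.4403

With a Gamma(shape α, rate β) prior on the exponential rate λ, the posterior after n observations with total T = Σxᵢ is Gamma(α+n, β+T).
Posterior: Gamma(2.7+8, 13.0+11.30) = Gamma(10.7, 24.30).
Posterior mean of λ = α/β = 10.7/24.30 = 0.4403.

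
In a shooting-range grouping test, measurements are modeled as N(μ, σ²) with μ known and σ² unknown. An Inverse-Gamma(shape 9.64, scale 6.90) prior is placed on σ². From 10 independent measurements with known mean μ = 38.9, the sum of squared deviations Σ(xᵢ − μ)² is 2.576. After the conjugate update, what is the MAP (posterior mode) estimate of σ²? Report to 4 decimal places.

0.5235

With known mean μ and an Inverse-Gamma(α, β) prior on σ², the Normal likelihood is conjugate: posterior is Inv-Gamma(α + n/2, β + Σ(xᵢ−μ)²/2).
Posterior: Inv-Gamma(9.64 + 10/2, 6.90 + 2.576/2) = Inv-Gamma(14.64, 8.1880).
Mode = β/(α+1) = 8.1880/15.64 = 0.5235.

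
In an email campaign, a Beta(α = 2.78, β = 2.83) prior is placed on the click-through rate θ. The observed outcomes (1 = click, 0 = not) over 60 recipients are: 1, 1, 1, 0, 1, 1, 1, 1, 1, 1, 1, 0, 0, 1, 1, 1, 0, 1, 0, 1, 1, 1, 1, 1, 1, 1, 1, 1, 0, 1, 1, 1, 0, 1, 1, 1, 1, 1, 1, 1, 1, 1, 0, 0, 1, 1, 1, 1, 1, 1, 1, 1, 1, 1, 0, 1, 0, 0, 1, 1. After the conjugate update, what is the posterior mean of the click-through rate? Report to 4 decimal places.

The Beta prior is conjugate to a Binomial/Bernoulli likelihood; the update adds successes to α and failures to β.
Posterior: Beta(α+k, β+n−k) = Beta(2.78+48, 2.83+12) = Beta(50.78, 14.83).
Posterior mean = α/(α+β) = 50.78/65.61 = 0.7740.

0.7740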